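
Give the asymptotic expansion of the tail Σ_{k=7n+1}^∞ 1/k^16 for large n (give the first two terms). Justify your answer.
Σ_{k>7n} 1/k^16 = 1/(15 · (7n)^15) − 1/(2 · (7n)^16) + O(1/(7n)^17)

Compare to the integral: ∫_{7n}^∞ x^(−16) dx = [−x^(−15)/15]_{7n}^∞ = 1/((16−1)·(7n)^15). The Euler-Maclaurin correction adds −f(7n)/2 = −1/(2·(7n)^16). Euler-Maclaurin then gives
  Σ_{k>7n} 1/k^16 = ∫_{7n}^∞ dx/x^16 − 1/(2·(7n)^16) + O(1/(7n)^17).
(Equivalently this is ζ(16) − Σ_{k≤7n} 1/k^16.)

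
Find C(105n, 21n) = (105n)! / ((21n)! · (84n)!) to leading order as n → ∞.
C(105n, 21n) ~ (3125/256)^(21n) · sqrt(5/(8π·21n))

Write N = 21n. Apply Stirling to each factorial:
  (5N)! ~ sqrt(2π·5N) · (5N/e)^(5N),
  N! ~ sqrt(2π N) · (N/e)^N,
  (4N)! ~ sqrt(2π·4N) · (4N/e)^(4N).
The exponential factors combine to (5N)^(5N) / (N^N · (4N)^(4N)) = 5^(5N)/4^(4N) = (5^5/4^4)^N = (3125/256)^N.
The square-root prefactors combine to sqrt(2π·5N) / (sqrt(2π N)·sqrt(2π·4N)) = sqrt(5 / (2π·4·N)) = sqrt(5/(8π·21n)).
Substituting N = 21n: C(105n, 21n) ~ (3125/256)^(21n) · sqrt(5/(8π·21n)).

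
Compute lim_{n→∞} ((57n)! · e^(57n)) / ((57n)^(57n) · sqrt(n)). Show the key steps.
lim = sqrt(2π·57)

Stirling: (57n)! ~ sqrt(2π·57n) · (57n/e)^(57n). Hence
  (57n)! · e^(57n) / (57n)^(57n) ~ sqrt(2π·57n).
Dividing by sqrt(n): sqrt(2π·57n) / sqrt(n) = sqrt(2π·57) · n^((1−1)/2), so the limit is sqrt(2π·57).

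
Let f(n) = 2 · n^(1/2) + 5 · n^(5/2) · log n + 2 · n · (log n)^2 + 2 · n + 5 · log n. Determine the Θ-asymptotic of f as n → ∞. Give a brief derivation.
f(n) ∈ Θ(n^(5/2) · log n)

Compare the terms by growth order. For large n, n^a · (log n)^b dominates n^a' · (log n)^b' iff a > a', or (a = a' and b > b'). Ranking the 5 terms shows the dominant one is 5 · n^(5/2) · log n. Hence f(n) ∈ Θ(n^(5/2) · log n).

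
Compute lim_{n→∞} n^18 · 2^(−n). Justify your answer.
lim = 0

Exponentials with base > 1 dominate every fixed polynomial: for any fixed c, n^c / 2^n → 0 as n → ∞ (e.g. by the ratio test, or by writing 2^n = e^(n ln 2) and noting e^(n ln 2) / n^c → ∞). Hence n^18 · 2^(−n) = n^18 / 2^n → 0.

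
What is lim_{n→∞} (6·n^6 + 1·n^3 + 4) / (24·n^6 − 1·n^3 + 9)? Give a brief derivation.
lim = 6/24 = 1/4

For large n the leading n^6 terms dominate both numerator and denominator. Dividing top and bottom by n^6, every other term tends to 0, leaving 6/24 = 1/4.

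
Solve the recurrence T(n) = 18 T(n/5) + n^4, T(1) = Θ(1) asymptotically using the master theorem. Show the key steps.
T(n) = Θ(n^4)

log_5 18 ≈ 1.796. f(n) = n^4 dominates n^(log_5 18) since 4 > 1.796, and the regularity condition a·f(n/b) = 18·(n/5)^4 = (18/625)·n^4 ≤ c·f(n) holds with c = 18/625 ≈ 0.0288 < 1. So this is Case 3: T(n) = Θ(f(n)) = Θ(n^4).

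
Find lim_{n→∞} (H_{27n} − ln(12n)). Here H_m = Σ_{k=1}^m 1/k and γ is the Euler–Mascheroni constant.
lim = ln(9/4) + γ

By Euler-Maclaurin, H_m = ln m + γ + O(1/m). So
  H_{27n} − ln(12n) = ln(27n) + γ − ln(12n) + O(1/n)
                       = ln(27/12) + γ + O(1/n).
Hence the limit is ln(27/12) + γ (= ln(9/4)).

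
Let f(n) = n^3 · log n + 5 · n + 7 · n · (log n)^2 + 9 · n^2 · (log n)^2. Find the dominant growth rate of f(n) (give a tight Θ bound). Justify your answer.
f(n) ∈ Θ(n^3 · log n)

Compare the terms by growth order. For large n, n^a · (log n)^b dominates n^a' · (log n)^b' iff a > a', or (a = a' and b > b'). Ranking the 4 terms shows the dominant one is n^3 · log n. Hence f(n) ∈ Θ(n^3 · log n).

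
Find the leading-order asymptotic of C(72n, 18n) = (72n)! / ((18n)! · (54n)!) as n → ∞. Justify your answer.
C(72n, 18n) ~ (256/27)^(18n) · sqrt(2/(3π·18n))

Write N = 18n. Apply Stirling to each factorial:
  (4N)! ~ sqrt(2π·4N) · (4N/e)^(4N),
  N! ~ sqrt(2π N) · (N/e)^N,
  (3N)! ~ sqrt(2π·3N) · (3N/e)^(3N).
The exponential factors combine to (4N)^(4N) / (N^N · (3N)^(3N)) = 4^(4N)/3^(3N) = (4^4/3^3)^N = (256/27)^N.
The square-root prefactors combine to sqrt(2π·4N) / (sqrt(2π N)·sqrt(2π·3N)) = sqrt(4 / (2π·3·N)) = sqrt(2/(3π·18n)).
Substituting N = 18n: C(72n, 18n) ~ (256/27)^(18n) · sqrt(2/(3π·18n)).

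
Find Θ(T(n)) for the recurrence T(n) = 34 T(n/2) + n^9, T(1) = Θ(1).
T(n) = Θ(n^9)

log_2 34 ≈ 5.087. f(n) = n^9 dominates n^(log_2 34) since 9 > 5.087, and the regularity condition a·f(n/b) = 34·(n/2)^9 = (34/512)·n^9 ≤ c·f(n) holds with c = 34/512 ≈ 0.0664 < 1. So this is Case 3: T(n) = Θ(f(n)) = Θ(n^9).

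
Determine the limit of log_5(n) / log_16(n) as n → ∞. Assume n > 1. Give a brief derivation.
lim = ln(16) / ln(5) = log_5(16)

Change of base: log_5(n) = ln n / ln 5 and log_16(n) = ln n / ln 16. The ratio is (ln n / ln 5) · (ln 16 / ln n) = ln 16 / ln 5, a constant independent of n. So the limit is ln 16 / ln 5 = log_5(16).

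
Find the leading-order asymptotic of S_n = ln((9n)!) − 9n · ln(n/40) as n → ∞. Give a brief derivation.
S_n ~ 9n · (ln 360 − 1) + O(ln n)

Stirling: ln((9n)!) = 9n ln(9n) − 9n + O(ln n).
  S_n = 9n ln(9n) − 9n − 9n ln(n/40) + O(ln n)
      = 9n ln(9n) − 9n ln n + 9n ln 40 − 9n + O(ln n)
      = 9n ln 9 + 9n ln 40 − 9n + O(ln n)
      = 9n (ln 360 − 1) + O(ln n).
Numerically ln(360) − 1 ≈ 4.8861.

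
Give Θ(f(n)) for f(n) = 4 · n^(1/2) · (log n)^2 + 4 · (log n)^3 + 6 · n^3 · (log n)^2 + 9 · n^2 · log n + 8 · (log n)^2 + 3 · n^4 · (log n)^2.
f(n) ∈ Θ(n^4 · (log n)^2)

Compare the terms by growth order. For large n, n^a · (log n)^b dominates n^a' · (log n)^b' iff a > a', or (a = a' and b > b'). Ranking the 6 terms shows the dominant one is 3 · n^4 · (log n)^2. Hence f(n) ∈ Θ(n^4 · (log n)^2).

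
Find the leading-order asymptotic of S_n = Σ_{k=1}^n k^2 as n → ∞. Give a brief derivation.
S_n ~ n^3 / 3

By integral comparison (Euler-Maclaurin), Σ_{k=1}^n k^2 = ∫_0^n x^2 dx + O(n^2) = n^3/3 + O(n^2). (Equivalently, Faulhaber's formula gives the same leading term.)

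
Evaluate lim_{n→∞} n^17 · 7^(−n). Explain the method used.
lim = 0

Exponentials with base > 1 dominate every fixed polynomial: for any fixed c, n^c / 7^n → 0 as n → ∞ (e.g. by the ratio test, or by writing 7^n = e^(n ln 7) and noting e^(n ln 7) / n^c → ∞). Hence n^17 · 7^(−n) = n^17 / 7^n → 0.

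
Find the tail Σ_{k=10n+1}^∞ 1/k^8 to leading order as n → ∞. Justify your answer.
Σ_{k>10n} 1/k^8 ~ 1/(7 · (10n)^7)

Compare to the integral: ∫_{10n}^∞ x^(−8) dx = [−x^(−7)/7]_{10n}^∞ = 1/((8−1)·(10n)^7). Euler-Maclaurin then gives
  Σ_{k>10n} 1/k^8 = ∫_{10n}^∞ dx/x^8 − 1/(2·(10n)^8) + O(1/(10n)^9).
(Equivalently this is ζ(8) − Σ_{k≤10n} 1/k^8.)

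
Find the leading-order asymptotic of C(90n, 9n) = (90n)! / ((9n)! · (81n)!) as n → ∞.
C(90n, 9n) ~ (10000000000/387420489)^(9n) · sqrt(5/(9π·9n))

Write N = 9n. Apply Stirling to each factorial:
  (10N)! ~ sqrt(2π·10N) · (10N/e)^(10N),
  N! ~ sqrt(2π N) · (N/e)^N,
  (9N)! ~ sqrt(2π·9N) · (9N/e)^(9N).
The exponential factors combine to (10N)^(10N) / (N^N · (9N)^(9N)) = 10^(10N)/9^(9N) = (10^10/9^9)^N = (10000000000/387420489)^N.
The square-root prefactors combine to sqrt(2π·10N) / (sqrt(2π N)·sqrt(2π·9N)) = sqrt(10 / (2π·9·N)) = sqrt(5/(9π·9n)).
Substituting N = 9n: C(90n, 9n) ~ (10000000000/387420489)^(9n) · sqrt(5/(9π·9n)).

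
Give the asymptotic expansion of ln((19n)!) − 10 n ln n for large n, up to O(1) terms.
ln((19n)!) − 10 n ln n = 9 n ln n + 19(ln 19 − 1) n + (1/2) ln(2π·19n) + O(1/n)

Stirling: ln((19n)!) = 19n ln(19n) − 19n + (1/2) ln(2π·19n) + O(1/n).
Expand 19n ln(19n) = 19n (ln n + ln 19) = 19n ln n + 19n ln 19.
Subtract 10n ln n: leading term is (19 − 10) n ln n = 9 n ln n. The next term is 19n ln 19 − 19n = 19(ln 19 − 1) n. Then the (1/2) ln(2π·19n) correction.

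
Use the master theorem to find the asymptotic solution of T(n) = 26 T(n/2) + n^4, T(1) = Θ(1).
T(n) = Θ(n^(log_2 26))

Master theorem: compare f(n) = n^4 to n^(log_2 26) where log_2 26 ≈ 4.700. Since 4 < log_2 26, we have f(n) = O(n^(log_2 26 − ε)) for some ε > 0 — Case 1. Hence T(n) = Θ(n^(log_2 26)).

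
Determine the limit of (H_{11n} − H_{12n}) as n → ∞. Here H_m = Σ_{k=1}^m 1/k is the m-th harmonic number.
lim = ln(11/12)

Euler-Maclaurin gives H_m = ln m + γ + 1/(2m) + O(1/m^2). The γ and O(1/m) terms cancel in the difference:
  H_{11n} − H_{12n} = ln(11n) − ln(12n) + O(1/n) = ln(11/12) + O(1/n).
Hence the limit is ln(11/12).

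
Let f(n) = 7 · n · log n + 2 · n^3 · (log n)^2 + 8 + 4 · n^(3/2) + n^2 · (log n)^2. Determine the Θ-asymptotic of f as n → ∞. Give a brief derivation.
f(n) ∈ Θ(n^3 · (log n)^2)

Compare the terms by growth order. For large n, n^a · (log n)^b dominates n^a' · (log n)^b' iff a > a', or (a = a' and b > b'). Ranking the 5 terms shows the dominant one is 2 · n^3 · (log n)^2. Hence f(n) ∈ Θ(n^3 · (log n)^2).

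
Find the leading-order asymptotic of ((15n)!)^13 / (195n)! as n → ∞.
((15n)!)^13/(195n)! ~ ((2π·15n)^(12/2) / sqrt(13)) · 13^(−13·15n)  →  0

Write N = 15n. Stirling: N! ~ sqrt(2π N)(N/e)^N and (13N)! ~ sqrt(2π·13N)·(13N/e)^(13N).
  (N!)^13/(13N)! ~ (2π N)^(13/2) (N/e)^(13N) / [sqrt(2π·13N) (13N/e)^(13N)]
     = (2π N)^(13/2) / sqrt(2π·13N) · (N/(13N))^(13N)
     = (2π N)^((13−1)/2) / sqrt(13) · 13^(−13N).
Since 13^13 > 1, the factor 13^(−13N) decays exponentially, so the ratio → 0. Substituting N = 15n gives the stated form.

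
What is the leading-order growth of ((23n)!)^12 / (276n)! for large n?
((23n)!)^12/(276n)! ~ ((2π·23n)^(11/2) / sqrt(12)) · 12^(−12·23n)  →  0

Write N = 23n. Stirling: N! ~ sqrt(2π N)(N/e)^N and (12N)! ~ sqrt(2π·12N)·(12N/e)^(12N).
  (N!)^12/(12N)! ~ (2π N)^(12/2) (N/e)^(12N) / [sqrt(2π·12N) (12N/e)^(12N)]
     = (2π N)^(12/2) / sqrt(2π·12N) · (N/(12N))^(12N)
     = (2π N)^((12−1)/2) / sqrt(12) · 12^(−12N).
Since 12^12 > 1, the factor 12^(−12N) decays exponentially, so the ratio → 0. Substituting N = 23n gives the stated form.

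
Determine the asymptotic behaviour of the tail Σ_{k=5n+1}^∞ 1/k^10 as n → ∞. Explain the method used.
Σ_{k>5n} 1/k^10 ~ 1/(9 · (5n)^9)

Compare to the integral: ∫_{5n}^∞ x^(−10) dx = [−x^(−9)/9]_{5n}^∞ = 1/((10−1)·(5n)^9). Euler-Maclaurin then gives
  Σ_{k>5n} 1/k^10 = ∫_{5n}^∞ dx/x^10 − 1/(2·(5n)^10) + O(1/(5n)^11).
(Equivalently this is ζ(10) − Σ_{k≤5n} 1/k^10.)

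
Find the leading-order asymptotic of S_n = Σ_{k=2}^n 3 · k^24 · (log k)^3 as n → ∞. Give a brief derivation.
S_n ~ 3 · n^25 · (log n)^3 / 25

By integral comparison, S_n = ∫_1^n 3 · x^24 · (log x)^3 dx + O(n^24 · (log n)^3). For the integral, the leading term of ∫_1^n x^24 (log x)^3 dx is n^25/25 · (log n)^3 (by repeated integration by parts; each step lowers the log-exponent and produces a relatively O(1/log n) correction). Hence S_n ~ 3 · n^25 · (log n)^3 / 25.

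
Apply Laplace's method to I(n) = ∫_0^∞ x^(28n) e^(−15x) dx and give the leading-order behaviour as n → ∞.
I(n) ~ (sqrt(2π·28n) / 15) · (28n/(15e))^(28n)

Write the integrand as exp(28n ln x − 15x) and set f(x) = 28n ln x − 15x. Then f'(x) = 28n/x − 15 = 0 at x* = 28n/15, and f''(x*) = −28n/x*^2 = −15^2/(28n). Laplace's method (interior maximum) gives
  I(n) ~ e^(f(x*)) · sqrt(2π / |f''(x*)|)
        = exp(28n ln(28n/15) − 28n) · sqrt(2π · 28n / 15^2)
        = (28n/15)^(28n) e^(−28n) · sqrt(2π·28n) / 15
        = (sqrt(2π·28n) / 15) · (28n/(15e))^(28n).
This matches Γ(28n+1)/15^(28n+1) with Stirling applied to Γ.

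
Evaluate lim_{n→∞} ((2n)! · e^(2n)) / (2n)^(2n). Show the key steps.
lim = ∞

Stirling: (2n)! ~ sqrt(2π·2n) · (2n/e)^(2n). Hence
  (2n)! · e^(2n) / (2n)^(2n) ~ sqrt(2π·2n) = sqrt(2π·2) · sqrt(n) → ∞.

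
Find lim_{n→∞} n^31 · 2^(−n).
lim = 0

Exponentials with base > 1 dominate every fixed polynomial: for any fixed c, n^c / 2^n → 0 as n → ∞ (e.g. by the ratio test, or by writing 2^n = e^(n ln 2) and noting e^(n ln 2) / n^c → ∞). Hence n^31 · 2^(−n) = n^31 / 2^n → 0.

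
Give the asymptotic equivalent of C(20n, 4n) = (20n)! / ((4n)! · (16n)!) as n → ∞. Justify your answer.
C(20n, 4n) ~ (3125/256)^(4n) · sqrt(5/(8π·4n))

Write N = 4n. Apply Stirling to each factorial:
  (5N)! ~ sqrt(2π·5N) · (5N/e)^(5N),
  N! ~ sqrt(2π N) · (N/e)^N,
  (4N)! ~ sqrt(2π·4N) · (4N/e)^(4N).
The exponential factors combine to (5N)^(5N) / (N^N · (4N)^(4N)) = 5^(5N)/4^(4N) = (5^5/4^4)^N = (3125/256)^N.
The square-root prefactors combine to sqrt(2π·5N) / (sqrt(2π N)·sqrt(2π·4N)) = sqrt(5 / (2π·4·N)) = sqrt(5/(8π·4n)).
Substituting N = 4n: C(20n, 4n) ~ (3125/256)^(4n) · sqrt(5/(8π·4n)).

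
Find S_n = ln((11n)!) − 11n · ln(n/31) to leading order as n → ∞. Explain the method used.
S_n ~ 11n · (ln 341 − 1) + O(ln n)

Stirling: ln((11n)!) = 11n ln(11n) − 11n + O(ln n).
  S_n = 11n ln(11n) − 11n − 11n ln(n/31) + O(ln n)
      = 11n ln(11n) − 11n ln n + 11n ln 31 − 11n + O(ln n)
      = 11n ln 11 + 11n ln 31 − 11n + O(ln n)
      = 11n (ln 341 − 1) + O(ln n).
Numerically ln(341) − 1 ≈ 4.8319.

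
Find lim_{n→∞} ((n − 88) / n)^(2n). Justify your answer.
lim = e^(−176)

Rewrite as (1 − 88/n)^(2n). By the standard limit (1 + x/n)^n → e^x, we have (1 − 88/n)^n → e^(−88), and raising to the 2nd power gives e^(−176).
More precisely, ln[(1 − 88/n)^(2n)] = 2n · ln(1 − 88/n) = 2n · (-88/n + O(1/n^2)) = -176 + O(1/n) → -176.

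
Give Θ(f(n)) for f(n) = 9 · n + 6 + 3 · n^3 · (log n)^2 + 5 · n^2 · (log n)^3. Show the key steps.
f(n) ∈ Θ(n^3 · (log n)^2)

Compare the terms by growth order. For large n, n^a · (log n)^b dominates n^a' · (log n)^b' iff a > a', or (a = a' and b > b'). Ranking the 4 terms shows the dominant one is 3 · n^3 · (log n)^2. Hence f(n) ∈ Θ(n^3 · (log n)^2).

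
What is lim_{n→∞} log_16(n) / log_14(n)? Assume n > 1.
lim = ln(14) / ln(16) = log_16(14)

Change of base: log_16(n) = ln n / ln 16 and log_14(n) = ln n / ln 14. The ratio is (ln n / ln 16) · (ln 14 / ln n) = ln 14 / ln 16, a constant independent of n. So the limit is ln 14 / ln 16 = log_16(14).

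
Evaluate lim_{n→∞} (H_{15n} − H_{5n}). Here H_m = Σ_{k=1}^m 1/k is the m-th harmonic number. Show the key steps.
lim = ln(15/5) = ln 3

Euler-Maclaurin gives H_m = ln m + γ + 1/(2m) + O(1/m^2). The γ and O(1/m) terms cancel in the difference:
  H_{15n} − H_{5n} = ln(15n) − ln(5n) + O(1/n) = ln(15/5) + O(1/n).
Hence the limit is ln(15/5) = ln 3.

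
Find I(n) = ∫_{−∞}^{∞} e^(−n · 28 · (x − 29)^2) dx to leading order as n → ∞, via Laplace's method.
I(n) = sqrt(π/(28n))

Here φ(x) = 28 · (x − 29)^2 has its unique minimum at x* = 29 with φ(x*) = 0 and φ''(x*) = 56. Laplace's method gives
  I(n) ~ e^(−n φ(x*)) · sqrt(2π / (n · φ''(x*))) = sqrt(2π / (56n)) = sqrt(π/(28n)).
This is exact: substituting u = (x − 29)·sqrt(28n) gives I(n) = (1/sqrt(28n)) ∫_{−∞}^{∞} e^(−u^2) du = sqrt(π/(28n)).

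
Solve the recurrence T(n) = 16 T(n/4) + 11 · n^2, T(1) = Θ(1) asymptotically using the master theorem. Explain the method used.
T(n) = Θ(n^2 log n)

log_4 16 = 2, and f(n) = 11 · n^2 = Θ(n^(log_4 16)). This is Case 2 of the master theorem: T(n) = Θ(f(n) · log n) = Θ(n^2 log n).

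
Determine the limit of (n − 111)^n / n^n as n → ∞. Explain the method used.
lim = e^(−111)

Rewrite as (1 − 111/n)^(n). By the standard limit (1 + x/n)^n → e^x, we have (1 − 111/n)^n → e^(−111), and raising to the 1st power gives e^(−111).
More precisely, ln[(1 − 111/n)^(n)] = n · ln(1 − 111/n) = n · (-111/n + O(1/n^2)) = -111 + O(1/n) → -111.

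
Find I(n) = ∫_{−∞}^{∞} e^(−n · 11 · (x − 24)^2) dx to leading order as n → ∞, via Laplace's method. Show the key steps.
I(n) = sqrt(π/(11n))

Here φ(x) = 11 · (x − 24)^2 has its unique minimum at x* = 24 with φ(x*) = 0 and φ''(x*) = 22. Laplace's method gives
  I(n) ~ e^(−n φ(x*)) · sqrt(2π / (n · φ''(x*))) = sqrt(2π / (22n)) = sqrt(π/(11n)).
This is exact: substituting u = (x − 24)·sqrt(11n) gives I(n) = (1/sqrt(11n)) ∫_{−∞}^{∞} e^(−u^2) du = sqrt(π/(11n)).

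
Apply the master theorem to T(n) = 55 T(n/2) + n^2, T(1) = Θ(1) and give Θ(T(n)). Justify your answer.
T(n) = Θ(n^(log_2 55))

Master theorem: compare f(n) = n^2 to n^(log_2 55) where log_2 55 ≈ 5.781. Since 2 < log_2 55, we have f(n) = O(n^(log_2 55 − ε)) for some ε > 0 — Case 1. Hence T(n) = Θ(n^(log_2 55)).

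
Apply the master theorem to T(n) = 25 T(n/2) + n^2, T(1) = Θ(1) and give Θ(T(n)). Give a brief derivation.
T(n) = Θ(n^(log_2 25))

Master theorem: compare f(n) = n^2 to n^(log_2 25) where log_2 25 ≈ 4.644. Since 2 < log_2 25, we have f(n) = O(n^(log_2 25 − ε)) for some ε > 0 — Case 1. Hence T(n) = Θ(n^(log_2 25)).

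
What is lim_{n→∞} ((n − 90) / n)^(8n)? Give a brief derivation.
lim = e^(−720)

Rewrite as (1 − 90/n)^(8n). By the standard limit (1 + x/n)^n → e^x, we have (1 − 90/n)^n → e^(−90), and raising to the 8th power gives e^(−720).
More precisely, ln[(1 − 90/n)^(8n)] = 8n · ln(1 − 90/n) = 8n · (-90/n + O(1/n^2)) = -720 + O(1/n) → -720.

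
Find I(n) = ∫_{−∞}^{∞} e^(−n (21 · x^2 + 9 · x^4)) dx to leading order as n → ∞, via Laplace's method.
I(n) ~ sqrt(π/(21n))

φ(x) = 21 · x^2 + 9 · x^4 has its unique global minimum at x* = 0 (since φ'(x) = 42x + 36x^3 = 0 only at x = 0 for real x with both coefficients positive, and φ → ∞ as |x| → ∞). At x* = 0, φ(0) = 0 and φ''(0) = 42. Laplace's method then gives
  I(n) ~ sqrt(2π / (n · φ''(0))) · e^(−n φ(0)) = sqrt(2π / (42n)) = sqrt(π/(21n)).
The 9 · x^4 term contributes only at subleading order (an O(1/n) relative correction).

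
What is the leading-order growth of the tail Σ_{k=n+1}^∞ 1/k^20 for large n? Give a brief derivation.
Σ_{k>n} 1/k^20 ~ 1/(19 · n^19)

Compare to the integral: ∫_{n}^∞ x^(−20) dx = [−x^(−19)/19]_{n}^∞ = 1/((20−1)·n^19). Euler-Maclaurin then gives
  Σ_{k>n} 1/k^20 = ∫_{n}^∞ dx/x^20 − 1/(2·n^20) + O(1/n^21).
(Equivalently this is ζ(20) − Σ_{k≤n} 1/k^20.)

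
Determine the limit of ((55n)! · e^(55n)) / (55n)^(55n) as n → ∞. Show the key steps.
lim = ∞

Stirling: (55n)! ~ sqrt(2π·55n) · (55n/e)^(55n). Hence
  (55n)! · e^(55n) / (55n)^(55n) ~ sqrt(2π·55n) = sqrt(2π·55) · sqrt(n) → ∞.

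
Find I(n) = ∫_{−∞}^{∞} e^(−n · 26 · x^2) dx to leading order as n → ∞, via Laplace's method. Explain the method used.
I(n) = sqrt(π/(26n))

Here φ(x) = 26 · x^2 has its unique minimum at x* = 0 with φ(x*) = 0 and φ''(x*) = 52. Laplace's method gives
  I(n) ~ e^(−n φ(x*)) · sqrt(2π / (n · φ''(x*))) = sqrt(2π / (52n)) = sqrt(π/(26n)).
This is exact: substituting u = (x − 0)·sqrt(26n) gives I(n) = (1/sqrt(26n)) ∫_{−∞}^{∞} e^(−u^2) du = sqrt(π/(26n)).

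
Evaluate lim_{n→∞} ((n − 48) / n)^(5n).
lim = e^(−240)

Rewrite as (1 − 48/n)^(5n). By the standard limit (1 + x/n)^n → e^x, we have (1 − 48/n)^n → e^(−48), and raising to the 5th power gives e^(−240).
More precisely, ln[(1 − 48/n)^(5n)] = 5n · ln(1 − 48/n) = 5n · (-48/n + O(1/n^2)) = -240 + O(1/n) → -240.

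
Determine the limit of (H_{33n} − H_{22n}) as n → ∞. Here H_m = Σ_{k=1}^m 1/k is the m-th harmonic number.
lim = ln(33/22) = ln(3/2)

Euler-Maclaurin gives H_m = ln m + γ + 1/(2m) + O(1/m^2). The γ and O(1/m) terms cancel in the difference:
  H_{33n} − H_{22n} = ln(33n) − ln(22n) + O(1/n) = ln(33/22) + O(1/n).
Hence the limit is ln(33/22) = ln(3/2).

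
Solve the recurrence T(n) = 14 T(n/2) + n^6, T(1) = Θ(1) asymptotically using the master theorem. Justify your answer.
T(n) = Θ(n^6)

log_2 14 ≈ 3.807. f(n) = n^6 dominates n^(log_2 14) since 6 > 3.807, and the regularity condition a·f(n/b) = 14·(n/2)^6 = (14/64)·n^6 ≤ c·f(n) holds with c = 14/64 ≈ 0.219 < 1. So this is Case 3: T(n) = Θ(f(n)) = Θ(n^6).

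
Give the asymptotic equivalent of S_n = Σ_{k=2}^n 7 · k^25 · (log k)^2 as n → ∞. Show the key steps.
S_n ~ 7 · n^26 · (log n)^2 / 26

By integral comparison, S_n = ∫_1^n 7 · x^25 · (log x)^2 dx + O(n^25 · (log n)^2). For the integral, the leading term of ∫_1^n x^25 (log x)^2 dx is n^26/26 · (log n)^2 (by repeated integration by parts; each step lowers the log-exponent and produces a relatively O(1/log n) correction). Hence S_n ~ 7 · n^26 · (log n)^2 / 26.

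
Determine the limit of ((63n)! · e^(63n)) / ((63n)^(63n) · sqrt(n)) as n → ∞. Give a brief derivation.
lim = sqrt(2π·63)

Stirling: (63n)! ~ sqrt(2π·63n) · (63n/e)^(63n). Hence
  (63n)! · e^(63n) / (63n)^(63n) ~ sqrt(2π·63n).
Dividing by sqrt(n): sqrt(2π·63n) / sqrt(n) = sqrt(2π·63) · n^((1−1)/2), so the limit is sqrt(2π·63).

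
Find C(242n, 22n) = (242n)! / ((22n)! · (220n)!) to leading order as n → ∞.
C(242n, 22n) ~ (285311670611/10000000000)^(22n) · sqrt(11/(20π·22n))

Write N = 22n. Apply Stirling to each factorial:
  (11N)! ~ sqrt(2π·11N) · (11N/e)^(11N),
  N! ~ sqrt(2π N) · (N/e)^N,
  (10N)! ~ sqrt(2π·10N) · (10N/e)^(10N).
The exponential factors combine to (11N)^(11N) / (N^N · (10N)^(10N)) = 11^(11N)/10^(10N) = (11^11/10^10)^N = (285311670611/10000000000)^N.
The square-root prefactors combine to sqrt(2π·11N) / (sqrt(2π N)·sqrt(2π·10N)) = sqrt(11 / (2π·10·N)) = sqrt(11/(20π·22n)).
Substituting N = 22n: C(242n, 22n) ~ (285311670611/10000000000)^(22n) · sqrt(11/(20π·22n)).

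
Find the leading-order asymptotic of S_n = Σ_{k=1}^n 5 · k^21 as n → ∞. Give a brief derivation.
S_n ~ 5 · n^22 / 22

By integral comparison (Euler-Maclaurin), Σ_{k=1}^n 5 · k^21 = 5 · ∫_0^n x^21 dx + O(n^21) = 5 · n^22/22 + O(n^21). (Equivalently, Faulhaber's formula gives the same leading term.)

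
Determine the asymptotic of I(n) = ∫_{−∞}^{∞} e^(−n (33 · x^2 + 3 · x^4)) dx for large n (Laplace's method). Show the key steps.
I(n) ~ sqrt(π/(33n))

φ(x) = 33 · x^2 + 3 · x^4 has its unique global minimum at x* = 0 (since φ'(x) = 66x + 12x^3 = 0 only at x = 0 for real x with both coefficients positive, and φ → ∞ as |x| → ∞). At x* = 0, φ(0) = 0 and φ''(0) = 66. Laplace's method then gives
  I(n) ~ sqrt(2π / (n · φ''(0))) · e^(−n φ(0)) = sqrt(2π / (66n)) = sqrt(π/(33n)).
The 3 · x^4 term contributes only at subleading order (an O(1/n) relative correction).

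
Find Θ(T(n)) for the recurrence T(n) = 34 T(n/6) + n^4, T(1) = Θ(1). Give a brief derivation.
T(n) = Θ(n^4)

log_6 34 ≈ 1.968. f(n) = n^4 dominates n^(log_6 34) since 4 > 1.968, and the regularity condition a·f(n/b) = 34·(n/6)^4 = (34/1296)·n^4 ≤ c·f(n) holds with c = 34/1296 ≈ 0.0262 < 1. So this is Case 3: T(n) = Θ(f(n)) = Θ(n^4).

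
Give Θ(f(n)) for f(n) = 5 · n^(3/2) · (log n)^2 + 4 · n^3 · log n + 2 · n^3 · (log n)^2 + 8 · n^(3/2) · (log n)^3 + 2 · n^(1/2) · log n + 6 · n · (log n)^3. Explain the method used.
f(n) ∈ Θ(n^3 · (log n)^2)

Compare the terms by growth order. For large n, n^a · (log n)^b dominates n^a' · (log n)^b' iff a > a', or (a = a' and b > b'). Ranking the 6 terms shows the dominant one is 2 · n^3 · (log n)^2. Hence f(n) ∈ Θ(n^3 · (log n)^2).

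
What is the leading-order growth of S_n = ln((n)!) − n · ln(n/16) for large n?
S_n ~ n · (ln 16 − 1) + O(ln n)

Stirling: ln((n)!) = n ln(n) − n + O(ln n).
  S_n = n ln(n) − n − n ln(n/16) + O(ln n)
      = n ln(n) − n ln n + n ln 16 − n + O(ln n)
      = n ln 16 − n + O(ln n)
      = n (ln 16 − 1) + O(ln n).
Numerically ln(16) − 1 ≈ 1.7726.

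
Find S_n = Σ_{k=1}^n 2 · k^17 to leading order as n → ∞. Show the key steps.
S_n ~ n^18 / 9

By integral comparison (Euler-Maclaurin), Σ_{k=1}^n 2 · k^17 = 2 · ∫_0^n x^17 dx + O(n^17) = 2 · n^18/18 = n^18 / 9 + O(n^17). (Equivalently, Faulhaber's formula gives the same leading term.)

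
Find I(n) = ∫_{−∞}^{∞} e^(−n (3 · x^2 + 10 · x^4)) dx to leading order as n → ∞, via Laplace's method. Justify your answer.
I(n) ~ sqrt(π/(3n))

φ(x) = 3 · x^2 + 10 · x^4 has its unique global minimum at x* = 0 (since φ'(x) = 6x + 40x^3 = 0 only at x = 0 for real x with both coefficients positive, and φ → ∞ as |x| → ∞). At x* = 0, φ(0) = 0 and φ''(0) = 6. Laplace's method then gives
  I(n) ~ sqrt(2π / (n · φ''(0))) · e^(−n φ(0)) = sqrt(2π / (6n)) = sqrt(π/(3n)).
The 10 · x^4 term contributes only at subleading order (an O(1/n) relative correction).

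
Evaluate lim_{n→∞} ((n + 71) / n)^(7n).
lim = e^497

Rewrite as (1 + 71/n)^(7n). By the standard limit (1 + x/n)^n → e^x, we have (1 + 71/n)^n → e^71, and raising to the 7th power gives e^497.
More precisely, ln[(1 + 71/n)^(7n)] = 7n · ln(1 + 71/n) = 7n · (71/n + O(1/n^2)) = 497 + O(1/n) → 497.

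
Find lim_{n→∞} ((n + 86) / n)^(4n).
lim = e^344

Rewrite as (1 + 86/n)^(4n). By the standard limit (1 + x/n)^n → e^x, we have (1 + 86/n)^n → e^86, and raising to the 4th power gives e^344.
More precisely, ln[(1 + 86/n)^(4n)] = 4n · ln(1 + 86/n) = 4n · (86/n + O(1/n^2)) = 344 + O(1/n) → 344.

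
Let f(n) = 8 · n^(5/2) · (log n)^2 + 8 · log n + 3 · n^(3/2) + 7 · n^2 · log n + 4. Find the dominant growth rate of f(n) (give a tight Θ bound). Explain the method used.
f(n) ∈ Θ(n^(5/2) · (log n)^2)

Compare the terms by growth order. For large n, n^a · (log n)^b dominates n^a' · (log n)^b' iff a > a', or (a = a' and b > b'). Ranking the 5 terms shows the dominant one is 8 · n^(5/2) · (log n)^2. Hence f(n) ∈ Θ(n^(5/2) · (log n)^2).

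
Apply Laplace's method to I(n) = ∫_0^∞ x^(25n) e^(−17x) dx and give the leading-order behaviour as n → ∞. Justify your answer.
I(n) ~ (sqrt(2π·25n) / 17) · (25n/(17e))^(25n)

Write the integrand as exp(25n ln x − 17x) and set f(x) = 25n ln x − 17x. Then f'(x) = 25n/x − 17 = 0 at x* = 25n/17, and f''(x*) = −25n/x*^2 = −17^2/(25n). Laplace's method (interior maximum) gives
  I(n) ~ e^(f(x*)) · sqrt(2π / |f''(x*)|)
        = exp(25n ln(25n/17) − 25n) · sqrt(2π · 25n / 17^2)
        = (25n/17)^(25n) e^(−25n) · sqrt(2π·25n) / 17
        = (sqrt(2π·25n) / 17) · (25n/(17e))^(25n).
This matches Γ(25n+1)/17^(25n+1) with Stirling applied to Γ.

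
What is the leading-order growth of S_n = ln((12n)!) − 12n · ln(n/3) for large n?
S_n ~ 12n · (ln 36 − 1) + O(ln n)

Stirling: ln((12n)!) = 12n ln(12n) − 12n + O(ln n).
  S_n = 12n ln(12n) − 12n − 12n ln(n/3) + O(ln n)
      = 12n ln(12n) − 12n ln n + 12n ln 3 − 12n + O(ln n)
      = 12n ln 12 + 12n ln 3 − 12n + O(ln n)
      = 12n (ln 36 − 1) + O(ln n).
Numerically ln(36) − 1 ≈ 2.5835.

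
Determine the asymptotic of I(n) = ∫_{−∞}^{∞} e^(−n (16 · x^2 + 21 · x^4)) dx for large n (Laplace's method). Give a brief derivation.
I(n) ~ sqrt(π/(16n))

φ(x) = 16 · x^2 + 21 · x^4 has its unique global minimum at x* = 0 (since φ'(x) = 32x + 84x^3 = 0 only at x = 0 for real x with both coefficients positive, and φ → ∞ as |x| → ∞). At x* = 0, φ(0) = 0 and φ''(0) = 32. Laplace's method then gives
  I(n) ~ sqrt(2π / (n · φ''(0))) · e^(−n φ(0)) = sqrt(2π / (32n)) = sqrt(π/(16n)).
The 21 · x^4 term contributes only at subleading order (an O(1/n) relative correction).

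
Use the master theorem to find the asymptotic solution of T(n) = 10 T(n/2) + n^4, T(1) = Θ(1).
T(n) = Θ(n^4)

log_2 10 ≈ 3.322. f(n) = n^4 dominates n^(log_2 10) since 4 > 3.322, and the regularity condition a·f(n/b) = 10·(n/2)^4 = (10/16)·n^4 ≤ c·f(n) holds with c = 10/16 ≈ 0.625 < 1. So this is Case 3: T(n) = Θ(f(n)) = Θ(n^4).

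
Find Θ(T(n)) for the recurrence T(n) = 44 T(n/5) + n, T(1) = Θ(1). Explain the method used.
T(n) = Θ(n^(log_5 44))

Master theorem: compare f(n) = n to n^(log_5 44) where log_5 44 ≈ 2.351. Since 1 < log_5 44, we have f(n) = O(n^(log_5 44 − ε)) for some ε > 0 — Case 1. Hence T(n) = Θ(n^(log_5 44)).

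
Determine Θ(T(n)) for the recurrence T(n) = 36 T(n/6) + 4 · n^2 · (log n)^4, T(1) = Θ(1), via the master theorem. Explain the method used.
T(n) = Θ(n^2 · (log n)^5)

Here log_6 36 = 2 and f(n) = 4 · n^2 · (log n)^4 = Θ(n^(log_6 36) · (log n)^4). This is the extended Case 2 of the master theorem (f matches the critical exponent up to log factors), giving T(n) = Θ(n^(log_6 36) · (log n)^(4+1)) = Θ(n^2 · (log n)^5).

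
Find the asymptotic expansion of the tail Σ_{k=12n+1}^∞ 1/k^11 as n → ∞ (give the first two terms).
Σ_{k>12n} 1/k^11 = 1/(10 · (12n)^10) − 1/(2 · (12n)^11) + O(1/(12n)^12)

Compare to the integral: ∫_{12n}^∞ x^(−11) dx = [−x^(−10)/10]_{12n}^∞ = 1/((11−1)·(12n)^10). The Euler-Maclaurin correction adds −f(12n)/2 = −1/(2·(12n)^11). Euler-Maclaurin then gives
  Σ_{k>12n} 1/k^11 = ∫_{12n}^∞ dx/x^11 − 1/(2·(12n)^11) + O(1/(12n)^12).
(Equivalently this is ζ(11) − Σ_{k≤12n} 1/k^11.)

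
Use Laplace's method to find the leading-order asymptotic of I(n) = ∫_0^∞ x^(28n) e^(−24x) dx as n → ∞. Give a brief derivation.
I(n) ~ (sqrt(2π·28n) / 24) · (28n/(24e))^(28n)

Write the integrand as exp(28n ln x − 24x) and set f(x) = 28n ln x − 24x. Then f'(x) = 28n/x − 24 = 0 at x* = 28n/24, and f''(x*) = −28n/x*^2 = −24^2/(28n). Laplace's method (interior maximum) gives
  I(n) ~ e^(f(x*)) · sqrt(2π / |f''(x*)|)
        = exp(28n ln(28n/24) − 28n) · sqrt(2π · 28n / 24^2)
        = (28n/24)^(28n) e^(−28n) · sqrt(2π·28n) / 24
        = (sqrt(2π·28n) / 24) · (28n/(24e))^(28n).
This matches Γ(28n+1)/24^(28n+1) with Stirling applied to Γ.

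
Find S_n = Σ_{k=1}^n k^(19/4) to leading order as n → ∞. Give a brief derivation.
S_n ~ (4/23) · n^(23/4)

Integral comparison: Σ_{k=1}^n k^(19/4) = ∫_0^n x^(19/4) dx + O(n^(19/4)). The integral is n^(1 + 19/4) / (1 + 19/4) = n^((19+4)/4) / ((19+4)/4) = (4/23) · n^(23/4).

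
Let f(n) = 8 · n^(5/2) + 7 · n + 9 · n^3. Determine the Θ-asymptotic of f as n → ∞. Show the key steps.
f(n) ∈ Θ(n^3)

Compare the terms by growth order. For large n, n^a · (log n)^b dominates n^a' · (log n)^b' iff a > a', or (a = a' and b > b'). Ranking the 3 terms shows the dominant one is 9 · n^3. Hence f(n) ∈ Θ(n^3).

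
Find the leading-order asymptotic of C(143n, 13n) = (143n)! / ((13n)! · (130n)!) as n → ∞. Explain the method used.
C(143n, 13n) ~ (285311670611/10000000000)^(13n) · sqrt(11/(20π·13n))

Write N = 13n. Apply Stirling to each factorial:
  (11N)! ~ sqrt(2π·11N) · (11N/e)^(11N),
  N! ~ sqrt(2π N) · (N/e)^N,
  (10N)! ~ sqrt(2π·10N) · (10N/e)^(10N).
The exponential factors combine to (11N)^(11N) / (N^N · (10N)^(10N)) = 11^(11N)/10^(10N) = (11^11/10^10)^N = (285311670611/10000000000)^N.
The square-root prefactors combine to sqrt(2π·11N) / (sqrt(2π N)·sqrt(2π·10N)) = sqrt(11 / (2π·10·N)) = sqrt(11/(20π·13n)).
Substituting N = 13n: C(143n, 13n) ~ (285311670611/10000000000)^(13n) · sqrt(11/(20π·13n)).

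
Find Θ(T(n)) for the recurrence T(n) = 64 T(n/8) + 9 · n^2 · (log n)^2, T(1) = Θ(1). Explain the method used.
T(n) = Θ(n^2 · (log n)^3)

Here log_8 64 = 2 and f(n) = 9 · n^2 · (log n)^2 = Θ(n^(log_8 64) · (log n)^2). This is the extended Case 2 of the master theorem (f matches the critical exponent up to log factors), giving T(n) = Θ(n^(log_8 64) · (log n)^(2+1)) = Θ(n^2 · (log n)^3).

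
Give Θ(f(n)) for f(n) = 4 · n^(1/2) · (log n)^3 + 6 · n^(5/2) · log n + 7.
f(n) ∈ Θ(n^(5/2) · log n)

Compare the terms by growth order. For large n, n^a · (log n)^b dominates n^a' · (log n)^b' iff a > a', or (a = a' and b > b'). Ranking the 3 terms shows the dominant one is 6 · n^(5/2) · log n. Hence f(n) ∈ Θ(n^(5/2) · log n).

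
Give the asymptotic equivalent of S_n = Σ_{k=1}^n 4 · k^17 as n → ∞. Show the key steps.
S_n ~ 2 · n^18 / 9

By integral comparison (Euler-Maclaurin), Σ_{k=1}^n 4 · k^17 = 4 · ∫_0^n x^17 dx + O(n^17) = 4 · n^18/18 = 2 · n^18 / 9 + O(n^17). (Equivalently, Faulhaber's formula gives the same leading term.)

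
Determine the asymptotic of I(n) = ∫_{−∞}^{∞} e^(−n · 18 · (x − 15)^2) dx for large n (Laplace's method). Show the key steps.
I(n) = sqrt(π/(18n))

Here φ(x) = 18 · (x − 15)^2 has its unique minimum at x* = 15 with φ(x*) = 0 and φ''(x*) = 36. Laplace's method gives
  I(n) ~ e^(−n φ(x*)) · sqrt(2π / (n · φ''(x*))) = sqrt(2π / (36n)) = sqrt(π/(18n)).
This is exact: substituting u = (x − 15)·sqrt(18n) gives I(n) = (1/sqrt(18n)) ∫_{−∞}^{∞} e^(−u^2) du = sqrt(π/(18n)).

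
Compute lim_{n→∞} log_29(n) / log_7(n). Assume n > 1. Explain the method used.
lim = ln(7) / ln(29) = log_29(7)

Change of base: log_29(n) = ln n / ln 29 and log_7(n) = ln n / ln 7. The ratio is (ln n / ln 29) · (ln 7 / ln n) = ln 7 / ln 29, a constant independent of n. So the limit is ln 7 / ln 29 = log_29(7).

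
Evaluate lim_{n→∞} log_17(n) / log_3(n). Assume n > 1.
lim = ln(3) / ln(17) = log_17(3)

Change of base: log_17(n) = ln n / ln 17 and log_3(n) = ln n / ln 3. The ratio is (ln n / ln 17) · (ln 3 / ln n) = ln 3 / ln 17, a constant independent of n. So the limit is ln 3 / ln 17 = log_17(3).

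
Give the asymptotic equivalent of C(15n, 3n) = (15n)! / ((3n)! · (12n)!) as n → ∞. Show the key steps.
C(15n, 3n) ~ (3125/256)^(3n) · sqrt(5/(8π·3n))

Write N = 3n. Apply Stirling to each factorial:
  (5N)! ~ sqrt(2π·5N) · (5N/e)^(5N),
  N! ~ sqrt(2π N) · (N/e)^N,
  (4N)! ~ sqrt(2π·4N) · (4N/e)^(4N).
The exponential factors combine to (5N)^(5N) / (N^N · (4N)^(4N)) = 5^(5N)/4^(4N) = (5^5/4^4)^N = (3125/256)^N.
The square-root prefactors combine to sqrt(2π·5N) / (sqrt(2π N)·sqrt(2π·4N)) = sqrt(5 / (2π·4·N)) = sqrt(5/(8π·3n)).
Substituting N = 3n: C(15n, 3n) ~ (3125/256)^(3n) · sqrt(5/(8π·3n)).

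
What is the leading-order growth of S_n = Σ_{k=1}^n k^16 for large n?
S_n ~ n^17 / 17

By integral comparison (Euler-Maclaurin), Σ_{k=1}^n k^16 = ∫_0^n x^16 dx + O(n^16) = n^17/17 + O(n^16). (Equivalently, Faulhaber's formula gives the same leading term.)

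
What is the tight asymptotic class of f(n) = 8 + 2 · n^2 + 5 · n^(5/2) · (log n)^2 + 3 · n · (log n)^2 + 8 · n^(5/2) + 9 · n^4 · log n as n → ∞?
f(n) ∈ Θ(n^4 · log n)

Compare the terms by growth order. For large n, n^a · (log n)^b dominates n^a' · (log n)^b' iff a > a', or (a = a' and b > b'). Ranking the 6 terms shows the dominant one is 9 · n^4 · log n. Hence f(n) ∈ Θ(n^4 · log n).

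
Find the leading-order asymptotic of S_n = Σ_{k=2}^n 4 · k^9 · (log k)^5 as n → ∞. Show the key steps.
S_n ~ 2 · n^10 · (log n)^5 / 5

By integral comparison, S_n = ∫_1^n 4 · x^9 · (log x)^5 dx + O(n^9 · (log n)^5). For the integral, the leading term of ∫_1^n x^9 (log x)^5 dx is n^10/10 · (log n)^5 (by repeated integration by parts; each step lowers the log-exponent and produces a relatively O(1/log n) correction). Hence S_n ~ 2 · n^10 · (log n)^5 / 5.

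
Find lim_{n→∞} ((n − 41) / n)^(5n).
lim = e^(−205)

Rewrite as (1 − 41/n)^(5n). By the standard limit (1 + x/n)^n → e^x, we have (1 − 41/n)^n → e^(−41), and raising to the 5th power gives e^(−205).
More precisely, ln[(1 − 41/n)^(5n)] = 5n · ln(1 − 41/n) = 5n · (-41/n + O(1/n^2)) = -205 + O(1/n) → -205.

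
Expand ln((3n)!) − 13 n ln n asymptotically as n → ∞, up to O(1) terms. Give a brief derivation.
ln((3n)!) − 13 n ln n = −10 n ln n + 3(ln 3 − 1) n + (1/2) ln(2π·3n) + O(1/n)

Stirling: ln((3n)!) = 3n ln(3n) − 3n + (1/2) ln(2π·3n) + O(1/n).
Expand 3n ln(3n) = 3n (ln n + ln 3) = 3n ln n + 3n ln 3.
Subtract 13n ln n: leading term is (3 − 13) n ln n = −10 n ln n. The next term is 3n ln 3 − 3n = 3(ln 3 − 1) n. Then the (1/2) ln(2π·3n) correction.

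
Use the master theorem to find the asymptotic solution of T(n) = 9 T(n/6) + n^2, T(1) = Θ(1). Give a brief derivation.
T(n) = Θ(n^2)

log_6 9 ≈ 1.226. f(n) = n^2 dominates n^(log_6 9) since 2 > 1.226, and the regularity condition a·f(n/b) = 9·(n/6)^2 = (9/36)·n^2 ≤ c·f(n) holds with c = 9/36 ≈ 0.25 < 1. So this is Case 3: T(n) = Θ(f(n)) = Θ(n^2).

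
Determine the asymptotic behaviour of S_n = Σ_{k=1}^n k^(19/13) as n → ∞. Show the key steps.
S_n ~ (13/32) · n^(32/13)

Integral comparison: Σ_{k=1}^n k^(19/13) = ∫_0^n x^(19/13) dx + O(n^(19/13)). The integral is n^(1 + 19/13) / (1 + 19/13) = n^((19+13)/13) / ((19+13)/13) = (13/32) · n^(32/13).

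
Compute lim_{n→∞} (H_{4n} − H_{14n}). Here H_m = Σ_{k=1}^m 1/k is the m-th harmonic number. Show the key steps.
lim = ln(4/14) = ln(2/7)

Euler-Maclaurin gives H_m = ln m + γ + 1/(2m) + O(1/m^2). The γ and O(1/m) terms cancel in the difference:
  H_{4n} − H_{14n} = ln(4n) − ln(14n) + O(1/n) = ln(4/14) + O(1/n).
Hence the limit is ln(4/14) = ln(2/7).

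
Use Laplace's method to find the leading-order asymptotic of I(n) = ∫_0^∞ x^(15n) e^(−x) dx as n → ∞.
I(n) ~ sqrt(2π·15n) · (15n/e)^(15n)

Write the integrand as exp(15n ln x − x) and set f(x) = 15n ln x − x. Then f'(x) = 15n/x − 1 = 0 at x* = 15n, and f''(x*) = −15n/x*^2 = −1/(15n). Laplace's method (interior maximum) gives
  I(n) ~ e^(f(x*)) · sqrt(2π / |f''(x*)|)
        = exp(15n ln(15n) − 15n) · sqrt(2π · 15n)
        = (15n)^(15n) e^(−15n) · sqrt(2π·15n)
        = sqrt(2π·15n) · (15n/e)^(15n).
This matches Γ(15n+1) with Stirling applied to Γ.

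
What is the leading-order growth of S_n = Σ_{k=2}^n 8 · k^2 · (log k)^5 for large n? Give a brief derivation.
S_n ~ 8 · n^3 · (log n)^5 / 3

By integral comparison, S_n = ∫_1^n 8 · x^2 · (log x)^5 dx + O(n^2 · (log n)^5). For the integral, the leading term of ∫_1^n x^2 (log x)^5 dx is n^3/3 · (log n)^5 (by repeated integration by parts; each step lowers the log-exponent and produces a relatively O(1/log n) correction). Hence S_n ~ 8 · n^3 · (log n)^5 / 3.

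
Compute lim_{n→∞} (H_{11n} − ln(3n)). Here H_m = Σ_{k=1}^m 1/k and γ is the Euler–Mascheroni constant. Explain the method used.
lim = ln(11/3) + γ

By Euler-Maclaurin, H_m = ln m + γ + O(1/m). So
  H_{11n} − ln(3n) = ln(11n) + γ − ln(3n) + O(1/n)
                       = ln(11/3) + γ + O(1/n).
Hence the limit is ln(11/3) + γ.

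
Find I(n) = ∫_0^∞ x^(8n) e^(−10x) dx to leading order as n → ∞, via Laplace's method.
I(n) ~ (sqrt(2π·8n) / 10) · (8n/(10e))^(8n)

Write the integrand as exp(8n ln x − 10x) and set f(x) = 8n ln x − 10x. Then f'(x) = 8n/x − 10 = 0 at x* = 8n/10, and f''(x*) = −8n/x*^2 = −10^2/(8n). Laplace's method (interior maximum) gives
  I(n) ~ e^(f(x*)) · sqrt(2π / |f''(x*)|)
        = exp(8n ln(8n/10) − 8n) · sqrt(2π · 8n / 10^2)
        = (8n/10)^(8n) e^(−8n) · sqrt(2π·8n) / 10
        = (sqrt(2π·8n) / 10) · (8n/(10e))^(8n).
This matches Γ(8n+1)/10^(8n+1) with Stirling applied to Γ.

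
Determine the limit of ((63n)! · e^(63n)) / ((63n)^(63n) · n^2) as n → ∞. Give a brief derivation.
lim = 0

Stirling: (63n)! ~ sqrt(2π·63n) · (63n/e)^(63n). Hence
  (63n)! · e^(63n) / (63n)^(63n) ~ sqrt(2π·63n).
Dividing by n^2: sqrt(2π·63n) / n^2 = sqrt(2π·63) · n^((1−4)/2), so the expression behaves like sqrt(2π·63) · n^((1−4)/2) → 0.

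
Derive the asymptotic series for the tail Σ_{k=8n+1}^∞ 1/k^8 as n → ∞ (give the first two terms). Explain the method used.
Σ_{k>8n} 1/k^8 = 1/(7 · (8n)^7) − 1/(2 · (8n)^8) + O(1/(8n)^9)

Compare to the integral: ∫_{8n}^∞ x^(−8) dx = [−x^(−7)/7]_{8n}^∞ = 1/((8−1)·(8n)^7). The Euler-Maclaurin correction adds −f(8n)/2 = −1/(2·(8n)^8). Euler-Maclaurin then gives
  Σ_{k>8n} 1/k^8 = ∫_{8n}^∞ dx/x^8 − 1/(2·(8n)^8) + O(1/(8n)^9).
(Equivalently this is ζ(8) − Σ_{k≤8n} 1/k^8.)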